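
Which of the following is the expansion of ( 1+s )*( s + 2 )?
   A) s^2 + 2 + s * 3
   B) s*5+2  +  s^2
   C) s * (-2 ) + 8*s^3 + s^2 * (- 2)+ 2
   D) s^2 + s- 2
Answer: A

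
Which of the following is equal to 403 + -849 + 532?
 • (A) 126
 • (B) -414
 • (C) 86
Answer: C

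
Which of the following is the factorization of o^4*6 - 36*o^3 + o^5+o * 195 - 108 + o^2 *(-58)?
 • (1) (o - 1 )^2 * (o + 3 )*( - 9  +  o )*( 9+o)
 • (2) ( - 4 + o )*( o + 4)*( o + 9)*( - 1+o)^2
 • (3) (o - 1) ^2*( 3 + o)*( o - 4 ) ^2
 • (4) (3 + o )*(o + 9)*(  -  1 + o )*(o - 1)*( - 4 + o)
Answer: 4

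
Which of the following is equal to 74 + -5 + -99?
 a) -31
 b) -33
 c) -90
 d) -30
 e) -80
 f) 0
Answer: d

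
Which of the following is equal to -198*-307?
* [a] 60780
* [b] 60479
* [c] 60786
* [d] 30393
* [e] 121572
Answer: c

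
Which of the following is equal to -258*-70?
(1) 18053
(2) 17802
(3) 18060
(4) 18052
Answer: 3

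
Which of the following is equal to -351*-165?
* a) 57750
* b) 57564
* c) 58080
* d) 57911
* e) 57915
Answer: e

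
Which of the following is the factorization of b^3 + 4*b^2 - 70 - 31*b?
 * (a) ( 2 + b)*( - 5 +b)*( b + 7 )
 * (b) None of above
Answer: a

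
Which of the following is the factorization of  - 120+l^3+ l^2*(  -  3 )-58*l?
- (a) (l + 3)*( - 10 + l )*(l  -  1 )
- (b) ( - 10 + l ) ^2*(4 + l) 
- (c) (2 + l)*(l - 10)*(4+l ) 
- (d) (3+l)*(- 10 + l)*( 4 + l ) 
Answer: d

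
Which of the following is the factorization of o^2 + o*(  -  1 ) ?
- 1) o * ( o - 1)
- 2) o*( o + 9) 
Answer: 1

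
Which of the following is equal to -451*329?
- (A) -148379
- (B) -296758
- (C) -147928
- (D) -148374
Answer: A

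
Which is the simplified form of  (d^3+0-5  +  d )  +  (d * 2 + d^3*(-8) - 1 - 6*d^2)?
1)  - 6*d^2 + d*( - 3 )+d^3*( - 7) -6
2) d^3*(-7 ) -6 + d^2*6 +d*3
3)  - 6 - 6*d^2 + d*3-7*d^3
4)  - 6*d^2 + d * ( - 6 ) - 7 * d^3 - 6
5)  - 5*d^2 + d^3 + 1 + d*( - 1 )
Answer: 3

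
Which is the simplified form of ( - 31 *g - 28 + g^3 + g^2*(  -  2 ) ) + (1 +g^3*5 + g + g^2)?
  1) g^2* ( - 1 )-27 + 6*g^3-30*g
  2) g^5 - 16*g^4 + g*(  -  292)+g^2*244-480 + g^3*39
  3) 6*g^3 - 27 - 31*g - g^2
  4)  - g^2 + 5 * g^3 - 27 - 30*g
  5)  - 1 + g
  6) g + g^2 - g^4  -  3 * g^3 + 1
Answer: 1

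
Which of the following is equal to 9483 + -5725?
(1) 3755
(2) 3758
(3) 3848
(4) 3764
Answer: 2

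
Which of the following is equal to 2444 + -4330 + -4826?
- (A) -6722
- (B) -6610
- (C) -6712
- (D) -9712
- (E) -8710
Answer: C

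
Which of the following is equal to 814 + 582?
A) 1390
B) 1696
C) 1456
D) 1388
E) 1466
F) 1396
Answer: F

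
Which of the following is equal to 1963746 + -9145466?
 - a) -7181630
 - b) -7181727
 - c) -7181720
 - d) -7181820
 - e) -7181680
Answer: c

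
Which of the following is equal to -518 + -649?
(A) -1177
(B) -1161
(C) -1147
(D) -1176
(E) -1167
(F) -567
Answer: E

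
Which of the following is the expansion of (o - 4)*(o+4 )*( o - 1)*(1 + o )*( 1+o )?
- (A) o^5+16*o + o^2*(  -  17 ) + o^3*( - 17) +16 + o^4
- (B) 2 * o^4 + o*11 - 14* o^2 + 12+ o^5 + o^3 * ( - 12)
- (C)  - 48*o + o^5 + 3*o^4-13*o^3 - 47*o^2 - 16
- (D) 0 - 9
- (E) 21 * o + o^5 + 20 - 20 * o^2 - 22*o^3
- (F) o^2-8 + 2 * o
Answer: A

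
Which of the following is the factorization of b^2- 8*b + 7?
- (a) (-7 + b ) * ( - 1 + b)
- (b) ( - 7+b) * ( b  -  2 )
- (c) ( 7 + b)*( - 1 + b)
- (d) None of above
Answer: a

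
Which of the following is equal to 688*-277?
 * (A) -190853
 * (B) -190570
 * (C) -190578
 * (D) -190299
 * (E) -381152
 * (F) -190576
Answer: F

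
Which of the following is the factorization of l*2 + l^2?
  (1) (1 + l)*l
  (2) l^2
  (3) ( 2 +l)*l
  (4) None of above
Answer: 3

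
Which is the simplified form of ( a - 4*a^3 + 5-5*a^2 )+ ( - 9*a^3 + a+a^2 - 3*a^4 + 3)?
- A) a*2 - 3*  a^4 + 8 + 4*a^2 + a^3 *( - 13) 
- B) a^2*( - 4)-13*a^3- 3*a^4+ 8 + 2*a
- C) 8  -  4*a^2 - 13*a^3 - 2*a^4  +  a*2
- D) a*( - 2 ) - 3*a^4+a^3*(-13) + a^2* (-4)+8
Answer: B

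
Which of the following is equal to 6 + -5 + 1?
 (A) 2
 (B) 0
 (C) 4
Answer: A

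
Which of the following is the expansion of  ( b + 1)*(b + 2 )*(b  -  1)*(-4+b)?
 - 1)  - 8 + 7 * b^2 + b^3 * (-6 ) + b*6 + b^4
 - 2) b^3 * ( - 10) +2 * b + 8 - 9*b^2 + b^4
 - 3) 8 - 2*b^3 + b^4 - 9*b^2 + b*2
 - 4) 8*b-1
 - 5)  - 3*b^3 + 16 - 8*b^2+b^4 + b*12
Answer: 3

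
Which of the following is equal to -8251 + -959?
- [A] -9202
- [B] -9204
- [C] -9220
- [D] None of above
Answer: D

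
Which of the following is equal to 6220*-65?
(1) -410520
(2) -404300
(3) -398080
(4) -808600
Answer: 2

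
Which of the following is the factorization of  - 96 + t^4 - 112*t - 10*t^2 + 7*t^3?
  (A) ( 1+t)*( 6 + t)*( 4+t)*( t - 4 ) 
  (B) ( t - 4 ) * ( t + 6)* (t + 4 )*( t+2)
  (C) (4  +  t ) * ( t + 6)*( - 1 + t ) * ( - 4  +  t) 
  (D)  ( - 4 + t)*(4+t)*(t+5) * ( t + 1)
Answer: A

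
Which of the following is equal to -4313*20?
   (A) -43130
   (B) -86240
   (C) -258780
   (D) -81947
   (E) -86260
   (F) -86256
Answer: E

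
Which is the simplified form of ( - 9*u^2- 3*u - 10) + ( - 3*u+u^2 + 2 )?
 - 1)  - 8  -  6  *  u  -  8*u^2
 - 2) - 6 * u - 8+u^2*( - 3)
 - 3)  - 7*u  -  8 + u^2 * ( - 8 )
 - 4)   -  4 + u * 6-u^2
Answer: 1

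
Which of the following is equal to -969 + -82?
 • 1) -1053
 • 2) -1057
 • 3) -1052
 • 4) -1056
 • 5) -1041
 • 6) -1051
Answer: 6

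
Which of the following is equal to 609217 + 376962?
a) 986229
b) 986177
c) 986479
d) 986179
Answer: d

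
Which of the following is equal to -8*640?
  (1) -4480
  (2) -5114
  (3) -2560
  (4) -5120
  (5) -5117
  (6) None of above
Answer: 4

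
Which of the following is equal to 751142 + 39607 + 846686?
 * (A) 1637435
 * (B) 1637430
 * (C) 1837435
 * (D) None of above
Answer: A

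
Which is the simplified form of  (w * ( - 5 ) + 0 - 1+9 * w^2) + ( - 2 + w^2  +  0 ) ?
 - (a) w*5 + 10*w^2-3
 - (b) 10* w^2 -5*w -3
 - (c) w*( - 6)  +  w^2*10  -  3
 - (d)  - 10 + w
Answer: b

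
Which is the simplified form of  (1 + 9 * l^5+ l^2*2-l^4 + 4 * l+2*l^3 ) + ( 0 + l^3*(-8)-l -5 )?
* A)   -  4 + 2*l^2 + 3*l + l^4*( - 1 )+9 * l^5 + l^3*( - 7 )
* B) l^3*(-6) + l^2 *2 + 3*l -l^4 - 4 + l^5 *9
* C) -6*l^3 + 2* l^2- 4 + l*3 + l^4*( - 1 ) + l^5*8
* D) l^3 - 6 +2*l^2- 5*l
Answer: B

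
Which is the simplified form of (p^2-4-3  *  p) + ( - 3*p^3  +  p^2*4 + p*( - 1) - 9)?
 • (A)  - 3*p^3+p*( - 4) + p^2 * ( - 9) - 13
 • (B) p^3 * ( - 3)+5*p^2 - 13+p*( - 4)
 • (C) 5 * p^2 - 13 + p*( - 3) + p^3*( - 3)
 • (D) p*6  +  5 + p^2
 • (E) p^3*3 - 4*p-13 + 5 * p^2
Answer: B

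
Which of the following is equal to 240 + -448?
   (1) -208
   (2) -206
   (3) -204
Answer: 1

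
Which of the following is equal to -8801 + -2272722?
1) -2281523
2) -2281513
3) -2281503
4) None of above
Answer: 1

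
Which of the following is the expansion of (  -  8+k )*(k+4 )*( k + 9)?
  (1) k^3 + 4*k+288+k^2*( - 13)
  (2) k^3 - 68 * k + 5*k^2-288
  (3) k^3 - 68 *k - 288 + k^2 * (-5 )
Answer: 2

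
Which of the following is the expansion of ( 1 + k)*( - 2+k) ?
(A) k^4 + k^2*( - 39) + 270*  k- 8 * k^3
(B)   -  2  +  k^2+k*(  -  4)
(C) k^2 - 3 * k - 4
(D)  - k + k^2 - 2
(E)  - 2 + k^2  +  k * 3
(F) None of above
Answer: D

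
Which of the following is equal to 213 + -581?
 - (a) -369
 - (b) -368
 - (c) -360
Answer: b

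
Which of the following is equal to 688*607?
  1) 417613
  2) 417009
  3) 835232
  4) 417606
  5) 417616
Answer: 5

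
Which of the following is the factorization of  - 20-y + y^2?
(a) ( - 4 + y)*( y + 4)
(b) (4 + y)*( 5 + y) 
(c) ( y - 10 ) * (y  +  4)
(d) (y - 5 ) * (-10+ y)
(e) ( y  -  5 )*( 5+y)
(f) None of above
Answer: f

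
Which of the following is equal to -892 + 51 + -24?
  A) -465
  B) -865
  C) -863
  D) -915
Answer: B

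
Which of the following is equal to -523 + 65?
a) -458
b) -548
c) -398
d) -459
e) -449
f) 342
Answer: a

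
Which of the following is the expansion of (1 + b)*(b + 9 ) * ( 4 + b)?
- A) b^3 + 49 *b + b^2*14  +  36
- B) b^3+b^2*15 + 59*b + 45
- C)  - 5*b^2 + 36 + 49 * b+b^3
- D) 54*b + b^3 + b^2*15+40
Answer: A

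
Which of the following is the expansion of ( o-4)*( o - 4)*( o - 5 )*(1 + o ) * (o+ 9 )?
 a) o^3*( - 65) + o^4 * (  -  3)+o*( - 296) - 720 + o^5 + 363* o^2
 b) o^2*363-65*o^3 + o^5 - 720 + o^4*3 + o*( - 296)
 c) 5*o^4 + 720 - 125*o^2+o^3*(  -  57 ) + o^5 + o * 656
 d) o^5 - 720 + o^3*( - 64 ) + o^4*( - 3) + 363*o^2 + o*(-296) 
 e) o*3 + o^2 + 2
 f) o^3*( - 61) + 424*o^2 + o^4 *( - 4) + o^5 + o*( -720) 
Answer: a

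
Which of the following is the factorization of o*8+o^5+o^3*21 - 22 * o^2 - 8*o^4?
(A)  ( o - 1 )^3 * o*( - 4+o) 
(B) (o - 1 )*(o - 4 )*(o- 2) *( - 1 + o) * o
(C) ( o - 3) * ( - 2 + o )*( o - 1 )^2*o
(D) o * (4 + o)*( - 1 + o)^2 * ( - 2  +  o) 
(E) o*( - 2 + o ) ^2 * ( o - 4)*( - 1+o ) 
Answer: B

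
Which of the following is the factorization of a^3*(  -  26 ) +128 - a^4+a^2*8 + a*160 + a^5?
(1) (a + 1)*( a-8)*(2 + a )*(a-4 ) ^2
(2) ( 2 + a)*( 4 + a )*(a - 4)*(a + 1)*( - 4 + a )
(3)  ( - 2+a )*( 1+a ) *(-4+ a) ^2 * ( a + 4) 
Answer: 2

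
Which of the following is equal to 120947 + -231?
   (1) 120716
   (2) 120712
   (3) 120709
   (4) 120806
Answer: 1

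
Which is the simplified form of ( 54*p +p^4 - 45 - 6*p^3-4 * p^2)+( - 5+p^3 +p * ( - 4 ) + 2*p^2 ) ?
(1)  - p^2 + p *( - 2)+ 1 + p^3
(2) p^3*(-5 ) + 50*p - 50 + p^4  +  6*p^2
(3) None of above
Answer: 3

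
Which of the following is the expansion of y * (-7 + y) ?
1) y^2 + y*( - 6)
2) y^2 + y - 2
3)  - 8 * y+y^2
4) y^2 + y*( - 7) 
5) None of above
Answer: 4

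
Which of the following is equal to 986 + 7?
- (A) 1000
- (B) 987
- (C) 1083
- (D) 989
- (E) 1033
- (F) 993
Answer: F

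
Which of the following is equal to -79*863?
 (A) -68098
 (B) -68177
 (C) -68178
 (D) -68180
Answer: B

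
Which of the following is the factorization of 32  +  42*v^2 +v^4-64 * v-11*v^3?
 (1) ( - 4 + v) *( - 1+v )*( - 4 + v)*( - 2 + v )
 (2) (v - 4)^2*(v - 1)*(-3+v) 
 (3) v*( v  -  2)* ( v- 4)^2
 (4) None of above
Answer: 1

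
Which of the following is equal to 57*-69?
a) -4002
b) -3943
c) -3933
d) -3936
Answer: c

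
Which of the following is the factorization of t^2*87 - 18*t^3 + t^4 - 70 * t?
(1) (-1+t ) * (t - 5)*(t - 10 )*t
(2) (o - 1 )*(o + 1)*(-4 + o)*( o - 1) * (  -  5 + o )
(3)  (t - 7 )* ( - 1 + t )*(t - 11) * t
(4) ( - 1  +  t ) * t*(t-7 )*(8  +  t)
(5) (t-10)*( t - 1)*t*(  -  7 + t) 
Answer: 5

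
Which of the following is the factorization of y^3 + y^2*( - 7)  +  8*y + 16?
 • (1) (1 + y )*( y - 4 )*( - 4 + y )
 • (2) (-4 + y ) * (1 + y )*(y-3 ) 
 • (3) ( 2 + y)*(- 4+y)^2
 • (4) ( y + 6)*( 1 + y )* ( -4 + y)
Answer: 1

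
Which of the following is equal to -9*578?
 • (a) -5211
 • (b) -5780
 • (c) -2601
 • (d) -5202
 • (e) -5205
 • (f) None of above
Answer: d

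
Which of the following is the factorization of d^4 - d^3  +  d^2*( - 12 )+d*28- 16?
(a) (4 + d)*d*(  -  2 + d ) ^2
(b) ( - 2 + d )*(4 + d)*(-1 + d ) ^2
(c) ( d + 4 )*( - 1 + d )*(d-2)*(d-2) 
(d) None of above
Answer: c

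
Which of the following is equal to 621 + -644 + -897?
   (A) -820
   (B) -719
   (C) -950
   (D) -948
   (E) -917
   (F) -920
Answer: F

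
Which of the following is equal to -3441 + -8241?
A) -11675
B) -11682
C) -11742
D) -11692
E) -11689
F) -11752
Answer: B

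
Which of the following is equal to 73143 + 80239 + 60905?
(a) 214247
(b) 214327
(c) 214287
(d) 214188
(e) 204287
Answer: c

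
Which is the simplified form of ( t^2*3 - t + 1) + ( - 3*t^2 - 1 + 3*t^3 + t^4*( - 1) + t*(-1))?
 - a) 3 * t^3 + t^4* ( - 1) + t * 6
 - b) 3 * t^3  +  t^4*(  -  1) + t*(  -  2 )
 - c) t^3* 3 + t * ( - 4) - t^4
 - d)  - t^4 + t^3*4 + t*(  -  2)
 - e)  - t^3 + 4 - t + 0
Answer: b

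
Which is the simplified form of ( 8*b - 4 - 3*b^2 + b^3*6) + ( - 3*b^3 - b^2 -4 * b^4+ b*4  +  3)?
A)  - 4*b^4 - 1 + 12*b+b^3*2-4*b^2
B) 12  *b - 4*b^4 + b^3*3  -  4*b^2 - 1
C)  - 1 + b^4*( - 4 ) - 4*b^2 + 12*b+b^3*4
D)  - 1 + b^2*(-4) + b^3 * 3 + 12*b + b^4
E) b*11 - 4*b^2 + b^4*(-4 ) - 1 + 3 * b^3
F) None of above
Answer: B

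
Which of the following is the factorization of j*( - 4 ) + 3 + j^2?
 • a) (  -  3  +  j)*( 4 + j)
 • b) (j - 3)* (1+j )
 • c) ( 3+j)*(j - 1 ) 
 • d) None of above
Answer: d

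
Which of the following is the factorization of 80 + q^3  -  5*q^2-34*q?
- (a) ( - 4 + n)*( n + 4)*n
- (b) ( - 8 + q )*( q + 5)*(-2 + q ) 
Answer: b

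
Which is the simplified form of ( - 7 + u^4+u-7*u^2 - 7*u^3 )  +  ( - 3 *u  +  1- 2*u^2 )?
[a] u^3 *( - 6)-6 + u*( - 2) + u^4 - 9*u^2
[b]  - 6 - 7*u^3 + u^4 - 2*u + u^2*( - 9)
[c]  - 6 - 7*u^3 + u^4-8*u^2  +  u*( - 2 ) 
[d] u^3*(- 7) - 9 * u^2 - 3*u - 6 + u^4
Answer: b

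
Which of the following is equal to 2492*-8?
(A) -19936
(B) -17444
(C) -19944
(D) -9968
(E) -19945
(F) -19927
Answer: A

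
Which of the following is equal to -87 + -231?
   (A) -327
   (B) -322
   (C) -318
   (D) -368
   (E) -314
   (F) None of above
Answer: C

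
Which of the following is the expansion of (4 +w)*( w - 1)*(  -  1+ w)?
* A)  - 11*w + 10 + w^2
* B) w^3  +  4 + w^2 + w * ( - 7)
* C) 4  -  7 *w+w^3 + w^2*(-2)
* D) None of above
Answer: D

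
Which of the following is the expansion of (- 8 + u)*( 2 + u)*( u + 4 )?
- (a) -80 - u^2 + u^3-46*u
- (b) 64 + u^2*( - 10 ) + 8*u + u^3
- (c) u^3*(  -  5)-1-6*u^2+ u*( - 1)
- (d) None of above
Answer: d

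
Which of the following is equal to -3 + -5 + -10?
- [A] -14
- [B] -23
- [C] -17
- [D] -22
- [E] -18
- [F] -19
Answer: E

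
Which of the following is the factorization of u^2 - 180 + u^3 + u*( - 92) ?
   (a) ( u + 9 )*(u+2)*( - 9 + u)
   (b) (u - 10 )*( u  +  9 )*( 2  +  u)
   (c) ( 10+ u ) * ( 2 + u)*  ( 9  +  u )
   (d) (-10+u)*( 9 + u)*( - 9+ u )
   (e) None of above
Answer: b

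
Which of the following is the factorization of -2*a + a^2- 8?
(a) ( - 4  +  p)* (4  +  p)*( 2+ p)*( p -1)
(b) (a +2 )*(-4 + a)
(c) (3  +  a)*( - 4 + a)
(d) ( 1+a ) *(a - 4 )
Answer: b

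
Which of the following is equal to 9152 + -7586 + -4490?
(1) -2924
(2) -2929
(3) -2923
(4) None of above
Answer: 1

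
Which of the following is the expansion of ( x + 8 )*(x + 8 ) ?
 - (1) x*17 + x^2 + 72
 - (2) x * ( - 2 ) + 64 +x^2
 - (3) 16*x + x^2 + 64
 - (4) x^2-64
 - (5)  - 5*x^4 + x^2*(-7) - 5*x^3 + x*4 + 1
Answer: 3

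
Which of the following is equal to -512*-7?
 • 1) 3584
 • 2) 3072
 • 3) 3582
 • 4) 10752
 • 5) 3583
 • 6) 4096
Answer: 1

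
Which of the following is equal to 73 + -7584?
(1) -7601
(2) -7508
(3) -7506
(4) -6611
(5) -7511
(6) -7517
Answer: 5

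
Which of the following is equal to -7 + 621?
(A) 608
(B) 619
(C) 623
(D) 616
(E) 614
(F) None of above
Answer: E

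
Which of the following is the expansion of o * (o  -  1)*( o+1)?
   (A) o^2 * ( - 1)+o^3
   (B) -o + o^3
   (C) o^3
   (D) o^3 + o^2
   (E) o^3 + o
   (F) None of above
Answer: B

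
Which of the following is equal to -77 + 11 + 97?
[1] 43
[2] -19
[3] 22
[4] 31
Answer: 4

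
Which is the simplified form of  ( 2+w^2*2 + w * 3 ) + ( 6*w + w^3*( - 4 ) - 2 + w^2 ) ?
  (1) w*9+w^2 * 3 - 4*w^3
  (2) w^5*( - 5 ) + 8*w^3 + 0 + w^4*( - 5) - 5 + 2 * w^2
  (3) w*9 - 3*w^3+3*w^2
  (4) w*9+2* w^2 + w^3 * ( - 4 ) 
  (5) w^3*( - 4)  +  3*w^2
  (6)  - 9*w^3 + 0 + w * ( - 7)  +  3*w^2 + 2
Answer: 1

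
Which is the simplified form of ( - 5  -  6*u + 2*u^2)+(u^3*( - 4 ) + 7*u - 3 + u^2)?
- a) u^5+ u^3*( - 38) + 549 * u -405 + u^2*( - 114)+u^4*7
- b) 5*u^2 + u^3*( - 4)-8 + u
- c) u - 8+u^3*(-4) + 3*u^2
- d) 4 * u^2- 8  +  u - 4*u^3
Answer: c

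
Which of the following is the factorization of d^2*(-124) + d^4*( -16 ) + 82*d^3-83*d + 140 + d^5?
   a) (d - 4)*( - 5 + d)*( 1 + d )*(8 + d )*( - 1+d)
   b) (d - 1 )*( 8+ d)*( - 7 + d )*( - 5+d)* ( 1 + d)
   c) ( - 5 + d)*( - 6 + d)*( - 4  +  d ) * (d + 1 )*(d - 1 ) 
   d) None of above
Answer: d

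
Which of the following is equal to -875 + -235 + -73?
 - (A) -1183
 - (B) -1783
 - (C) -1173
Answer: A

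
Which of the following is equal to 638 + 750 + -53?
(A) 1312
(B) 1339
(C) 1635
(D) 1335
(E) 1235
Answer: D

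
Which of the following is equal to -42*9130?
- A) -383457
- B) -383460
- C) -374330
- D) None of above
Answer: B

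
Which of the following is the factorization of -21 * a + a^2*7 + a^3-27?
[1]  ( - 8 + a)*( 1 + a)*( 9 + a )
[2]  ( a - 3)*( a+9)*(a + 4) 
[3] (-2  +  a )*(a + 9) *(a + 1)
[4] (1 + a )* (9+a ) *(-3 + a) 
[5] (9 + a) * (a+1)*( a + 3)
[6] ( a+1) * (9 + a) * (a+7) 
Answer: 4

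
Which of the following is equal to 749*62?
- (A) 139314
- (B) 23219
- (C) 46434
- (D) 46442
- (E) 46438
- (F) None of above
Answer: E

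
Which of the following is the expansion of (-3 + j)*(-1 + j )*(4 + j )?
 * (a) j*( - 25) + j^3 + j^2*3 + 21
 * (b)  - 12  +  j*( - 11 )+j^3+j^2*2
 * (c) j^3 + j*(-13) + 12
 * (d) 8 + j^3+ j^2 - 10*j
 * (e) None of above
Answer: c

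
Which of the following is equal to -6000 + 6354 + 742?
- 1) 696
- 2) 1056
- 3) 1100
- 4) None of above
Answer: 4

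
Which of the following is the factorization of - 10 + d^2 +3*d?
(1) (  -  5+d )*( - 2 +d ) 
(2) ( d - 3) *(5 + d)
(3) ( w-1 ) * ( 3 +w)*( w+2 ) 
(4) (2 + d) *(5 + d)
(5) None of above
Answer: 5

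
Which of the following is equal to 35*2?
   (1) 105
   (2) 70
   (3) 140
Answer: 2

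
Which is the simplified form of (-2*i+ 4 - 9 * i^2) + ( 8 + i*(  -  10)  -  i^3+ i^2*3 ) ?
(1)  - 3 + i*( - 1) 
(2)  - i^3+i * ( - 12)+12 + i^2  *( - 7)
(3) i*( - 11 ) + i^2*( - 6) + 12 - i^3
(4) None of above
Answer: 4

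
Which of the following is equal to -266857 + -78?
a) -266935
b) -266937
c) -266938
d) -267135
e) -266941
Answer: a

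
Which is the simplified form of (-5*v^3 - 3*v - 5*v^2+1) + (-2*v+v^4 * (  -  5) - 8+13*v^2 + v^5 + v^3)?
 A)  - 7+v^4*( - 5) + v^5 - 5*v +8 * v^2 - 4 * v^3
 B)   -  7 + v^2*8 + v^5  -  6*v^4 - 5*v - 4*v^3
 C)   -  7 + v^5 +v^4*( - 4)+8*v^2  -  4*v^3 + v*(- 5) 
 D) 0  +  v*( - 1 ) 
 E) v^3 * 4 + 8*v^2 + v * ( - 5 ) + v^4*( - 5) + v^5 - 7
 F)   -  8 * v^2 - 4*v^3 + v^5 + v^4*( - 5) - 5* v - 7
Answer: A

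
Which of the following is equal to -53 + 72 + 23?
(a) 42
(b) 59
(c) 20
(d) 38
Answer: a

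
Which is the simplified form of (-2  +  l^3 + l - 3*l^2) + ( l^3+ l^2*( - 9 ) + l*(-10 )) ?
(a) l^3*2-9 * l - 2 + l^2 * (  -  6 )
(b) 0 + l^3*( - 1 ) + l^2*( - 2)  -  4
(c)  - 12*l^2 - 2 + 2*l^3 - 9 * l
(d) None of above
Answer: c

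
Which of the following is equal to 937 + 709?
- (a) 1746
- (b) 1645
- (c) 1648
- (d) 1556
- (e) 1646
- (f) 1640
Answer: e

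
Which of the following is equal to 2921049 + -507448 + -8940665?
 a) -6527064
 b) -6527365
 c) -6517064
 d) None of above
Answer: a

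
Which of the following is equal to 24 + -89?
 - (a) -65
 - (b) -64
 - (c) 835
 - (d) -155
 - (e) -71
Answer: a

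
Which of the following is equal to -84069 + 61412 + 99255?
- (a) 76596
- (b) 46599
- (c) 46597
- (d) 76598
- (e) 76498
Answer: d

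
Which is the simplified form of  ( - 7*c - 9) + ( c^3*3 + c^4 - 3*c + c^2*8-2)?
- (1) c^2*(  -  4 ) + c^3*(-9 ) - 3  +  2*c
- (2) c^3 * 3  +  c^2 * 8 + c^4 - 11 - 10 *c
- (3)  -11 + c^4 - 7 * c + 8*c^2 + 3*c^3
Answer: 2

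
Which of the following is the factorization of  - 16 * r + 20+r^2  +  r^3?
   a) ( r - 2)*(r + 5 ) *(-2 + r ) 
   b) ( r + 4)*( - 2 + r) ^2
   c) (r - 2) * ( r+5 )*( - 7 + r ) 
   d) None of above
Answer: a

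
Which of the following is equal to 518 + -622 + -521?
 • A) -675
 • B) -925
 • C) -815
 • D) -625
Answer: D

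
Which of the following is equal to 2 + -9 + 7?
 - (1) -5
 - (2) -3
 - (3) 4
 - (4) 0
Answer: 4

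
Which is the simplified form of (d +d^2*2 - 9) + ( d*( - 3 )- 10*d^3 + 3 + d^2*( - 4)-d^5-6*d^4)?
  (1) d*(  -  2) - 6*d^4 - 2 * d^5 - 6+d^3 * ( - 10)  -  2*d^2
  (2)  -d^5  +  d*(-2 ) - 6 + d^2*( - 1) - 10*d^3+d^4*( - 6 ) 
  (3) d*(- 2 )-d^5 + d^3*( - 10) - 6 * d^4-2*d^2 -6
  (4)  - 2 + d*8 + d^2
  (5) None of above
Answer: 3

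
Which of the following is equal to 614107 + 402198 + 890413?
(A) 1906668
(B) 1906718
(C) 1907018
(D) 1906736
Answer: B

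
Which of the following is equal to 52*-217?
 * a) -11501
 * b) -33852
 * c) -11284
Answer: c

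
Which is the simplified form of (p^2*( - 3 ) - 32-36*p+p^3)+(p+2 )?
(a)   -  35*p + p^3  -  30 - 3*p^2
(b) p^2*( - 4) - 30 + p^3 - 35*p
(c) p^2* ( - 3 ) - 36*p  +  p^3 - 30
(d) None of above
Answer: a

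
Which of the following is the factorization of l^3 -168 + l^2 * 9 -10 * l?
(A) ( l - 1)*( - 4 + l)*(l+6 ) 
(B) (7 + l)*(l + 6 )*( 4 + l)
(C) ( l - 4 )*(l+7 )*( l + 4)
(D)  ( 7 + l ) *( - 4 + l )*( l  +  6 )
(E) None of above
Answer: D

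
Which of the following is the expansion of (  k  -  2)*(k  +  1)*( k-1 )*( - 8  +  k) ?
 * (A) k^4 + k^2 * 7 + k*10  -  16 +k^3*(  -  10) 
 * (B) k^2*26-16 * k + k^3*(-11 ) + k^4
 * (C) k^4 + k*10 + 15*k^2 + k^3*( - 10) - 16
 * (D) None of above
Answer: C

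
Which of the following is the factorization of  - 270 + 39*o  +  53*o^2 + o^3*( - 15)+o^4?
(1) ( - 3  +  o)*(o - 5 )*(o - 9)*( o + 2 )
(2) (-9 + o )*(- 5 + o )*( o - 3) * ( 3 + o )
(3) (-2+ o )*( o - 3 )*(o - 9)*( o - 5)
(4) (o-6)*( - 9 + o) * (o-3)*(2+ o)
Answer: 1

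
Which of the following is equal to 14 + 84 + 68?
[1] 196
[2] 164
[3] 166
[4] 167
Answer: 3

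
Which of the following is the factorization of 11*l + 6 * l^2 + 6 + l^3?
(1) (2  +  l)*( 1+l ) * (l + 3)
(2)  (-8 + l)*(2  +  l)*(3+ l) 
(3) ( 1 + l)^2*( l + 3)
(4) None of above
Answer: 1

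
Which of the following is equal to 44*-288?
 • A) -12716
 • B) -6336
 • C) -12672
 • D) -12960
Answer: C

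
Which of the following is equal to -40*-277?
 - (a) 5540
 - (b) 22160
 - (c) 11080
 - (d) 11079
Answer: c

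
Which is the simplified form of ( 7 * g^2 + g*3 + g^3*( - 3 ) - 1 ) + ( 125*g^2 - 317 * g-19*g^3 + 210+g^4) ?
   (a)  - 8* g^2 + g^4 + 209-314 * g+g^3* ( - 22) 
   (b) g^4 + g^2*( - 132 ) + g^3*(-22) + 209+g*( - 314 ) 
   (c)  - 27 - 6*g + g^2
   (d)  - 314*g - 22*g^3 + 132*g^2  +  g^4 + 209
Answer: d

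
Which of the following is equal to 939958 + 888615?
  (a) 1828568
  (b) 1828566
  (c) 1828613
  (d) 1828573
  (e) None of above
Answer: d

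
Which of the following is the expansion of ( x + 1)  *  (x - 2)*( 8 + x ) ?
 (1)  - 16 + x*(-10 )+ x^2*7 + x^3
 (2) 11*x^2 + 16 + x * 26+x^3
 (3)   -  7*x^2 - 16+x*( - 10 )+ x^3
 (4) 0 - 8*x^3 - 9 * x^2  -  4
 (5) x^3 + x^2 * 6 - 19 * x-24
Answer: 1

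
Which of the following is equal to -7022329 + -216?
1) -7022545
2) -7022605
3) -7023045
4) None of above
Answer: 1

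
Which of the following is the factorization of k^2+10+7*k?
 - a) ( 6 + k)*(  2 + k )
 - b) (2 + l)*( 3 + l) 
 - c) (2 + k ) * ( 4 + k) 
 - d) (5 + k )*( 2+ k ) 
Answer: d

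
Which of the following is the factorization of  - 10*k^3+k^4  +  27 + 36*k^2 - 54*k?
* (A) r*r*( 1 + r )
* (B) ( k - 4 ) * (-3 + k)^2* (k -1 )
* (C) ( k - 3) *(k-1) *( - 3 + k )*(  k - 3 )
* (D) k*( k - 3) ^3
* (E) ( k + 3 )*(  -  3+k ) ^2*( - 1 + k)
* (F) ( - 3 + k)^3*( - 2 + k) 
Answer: C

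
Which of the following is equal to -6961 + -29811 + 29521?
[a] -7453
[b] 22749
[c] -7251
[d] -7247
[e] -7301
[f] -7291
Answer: c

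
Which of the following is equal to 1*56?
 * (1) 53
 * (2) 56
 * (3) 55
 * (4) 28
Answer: 2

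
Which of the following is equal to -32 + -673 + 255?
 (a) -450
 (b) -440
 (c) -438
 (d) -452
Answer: a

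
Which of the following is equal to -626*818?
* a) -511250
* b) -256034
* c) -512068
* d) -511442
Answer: c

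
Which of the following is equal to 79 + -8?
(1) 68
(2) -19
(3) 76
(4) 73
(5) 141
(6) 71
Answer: 6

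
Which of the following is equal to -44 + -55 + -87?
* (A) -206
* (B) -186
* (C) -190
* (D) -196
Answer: B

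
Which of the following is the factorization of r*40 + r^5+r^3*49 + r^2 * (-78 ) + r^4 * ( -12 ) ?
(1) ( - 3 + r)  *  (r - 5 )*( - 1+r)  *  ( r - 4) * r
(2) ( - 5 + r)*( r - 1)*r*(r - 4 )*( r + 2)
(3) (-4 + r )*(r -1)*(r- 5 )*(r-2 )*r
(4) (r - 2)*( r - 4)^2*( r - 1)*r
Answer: 3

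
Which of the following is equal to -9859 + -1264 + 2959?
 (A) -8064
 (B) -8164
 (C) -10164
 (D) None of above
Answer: B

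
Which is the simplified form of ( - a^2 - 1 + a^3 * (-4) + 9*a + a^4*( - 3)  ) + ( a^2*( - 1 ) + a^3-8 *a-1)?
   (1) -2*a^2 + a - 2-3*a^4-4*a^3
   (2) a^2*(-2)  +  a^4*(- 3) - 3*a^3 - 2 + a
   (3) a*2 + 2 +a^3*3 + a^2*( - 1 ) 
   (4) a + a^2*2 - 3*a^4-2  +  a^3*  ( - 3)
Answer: 2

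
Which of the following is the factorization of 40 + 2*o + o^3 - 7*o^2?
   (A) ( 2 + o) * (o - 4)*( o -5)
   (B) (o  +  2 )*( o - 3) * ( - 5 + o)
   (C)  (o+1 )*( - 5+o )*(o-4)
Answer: A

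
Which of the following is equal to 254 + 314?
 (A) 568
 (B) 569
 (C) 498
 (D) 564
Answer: A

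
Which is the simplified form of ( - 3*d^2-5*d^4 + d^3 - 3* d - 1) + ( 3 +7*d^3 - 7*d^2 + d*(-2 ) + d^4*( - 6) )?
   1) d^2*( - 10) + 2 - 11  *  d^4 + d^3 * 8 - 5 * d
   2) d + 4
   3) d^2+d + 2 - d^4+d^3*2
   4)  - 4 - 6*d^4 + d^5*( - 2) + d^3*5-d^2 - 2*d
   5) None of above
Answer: 1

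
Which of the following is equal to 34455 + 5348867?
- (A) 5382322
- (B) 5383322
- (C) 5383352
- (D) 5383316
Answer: B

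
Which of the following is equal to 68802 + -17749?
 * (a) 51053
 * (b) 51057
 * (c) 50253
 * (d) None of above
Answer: a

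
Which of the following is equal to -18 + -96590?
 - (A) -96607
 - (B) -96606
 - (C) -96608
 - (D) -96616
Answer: C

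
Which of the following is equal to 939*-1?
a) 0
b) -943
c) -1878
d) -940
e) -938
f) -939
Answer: f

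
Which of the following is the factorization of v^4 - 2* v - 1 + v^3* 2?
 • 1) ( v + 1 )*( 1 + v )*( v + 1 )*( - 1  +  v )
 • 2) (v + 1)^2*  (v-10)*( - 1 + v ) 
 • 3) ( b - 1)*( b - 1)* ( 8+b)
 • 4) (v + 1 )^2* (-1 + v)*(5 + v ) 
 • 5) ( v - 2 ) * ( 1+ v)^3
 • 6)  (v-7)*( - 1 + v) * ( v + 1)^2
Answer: 1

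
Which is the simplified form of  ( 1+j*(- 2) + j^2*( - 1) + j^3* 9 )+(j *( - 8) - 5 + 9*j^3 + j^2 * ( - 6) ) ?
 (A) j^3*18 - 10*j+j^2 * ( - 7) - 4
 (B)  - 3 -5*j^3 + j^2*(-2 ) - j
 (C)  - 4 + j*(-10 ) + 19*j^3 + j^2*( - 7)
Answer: A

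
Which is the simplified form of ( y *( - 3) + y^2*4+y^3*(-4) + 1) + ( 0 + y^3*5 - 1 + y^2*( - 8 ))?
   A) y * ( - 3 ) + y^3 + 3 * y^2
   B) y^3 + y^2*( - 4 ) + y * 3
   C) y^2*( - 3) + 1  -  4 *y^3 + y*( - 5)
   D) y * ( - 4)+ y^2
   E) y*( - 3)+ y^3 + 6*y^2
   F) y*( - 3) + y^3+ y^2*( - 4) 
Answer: F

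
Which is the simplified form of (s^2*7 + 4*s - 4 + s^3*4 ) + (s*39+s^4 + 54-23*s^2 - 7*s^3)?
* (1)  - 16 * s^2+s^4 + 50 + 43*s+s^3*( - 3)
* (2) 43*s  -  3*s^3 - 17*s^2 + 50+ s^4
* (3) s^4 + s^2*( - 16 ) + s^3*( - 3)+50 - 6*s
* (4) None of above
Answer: 1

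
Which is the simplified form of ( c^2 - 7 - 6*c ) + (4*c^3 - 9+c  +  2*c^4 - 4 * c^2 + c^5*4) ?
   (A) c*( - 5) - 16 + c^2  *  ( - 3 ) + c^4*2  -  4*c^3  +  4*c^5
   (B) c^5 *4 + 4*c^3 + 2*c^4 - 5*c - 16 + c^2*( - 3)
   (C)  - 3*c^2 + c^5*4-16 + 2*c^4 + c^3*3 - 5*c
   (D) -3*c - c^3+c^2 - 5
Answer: B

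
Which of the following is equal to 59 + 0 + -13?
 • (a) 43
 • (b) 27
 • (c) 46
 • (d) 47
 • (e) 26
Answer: c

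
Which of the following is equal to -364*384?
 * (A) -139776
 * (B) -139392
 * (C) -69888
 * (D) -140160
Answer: A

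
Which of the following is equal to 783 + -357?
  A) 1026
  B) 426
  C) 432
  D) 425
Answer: B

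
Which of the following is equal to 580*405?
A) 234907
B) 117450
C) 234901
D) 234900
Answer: D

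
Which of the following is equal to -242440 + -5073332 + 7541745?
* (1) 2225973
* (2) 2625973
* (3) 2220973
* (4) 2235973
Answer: 1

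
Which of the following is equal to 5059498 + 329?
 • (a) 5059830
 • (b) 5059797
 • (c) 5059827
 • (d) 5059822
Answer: c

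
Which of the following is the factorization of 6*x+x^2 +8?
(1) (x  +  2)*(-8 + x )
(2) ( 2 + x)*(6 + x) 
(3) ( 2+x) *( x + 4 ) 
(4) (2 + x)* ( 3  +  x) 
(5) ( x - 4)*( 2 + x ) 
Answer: 3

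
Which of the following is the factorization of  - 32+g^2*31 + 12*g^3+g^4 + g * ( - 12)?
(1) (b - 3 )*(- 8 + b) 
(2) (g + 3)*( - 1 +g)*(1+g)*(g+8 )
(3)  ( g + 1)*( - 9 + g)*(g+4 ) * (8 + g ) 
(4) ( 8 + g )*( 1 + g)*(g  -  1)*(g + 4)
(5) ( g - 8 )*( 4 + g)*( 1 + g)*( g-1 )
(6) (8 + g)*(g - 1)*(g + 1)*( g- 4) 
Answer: 4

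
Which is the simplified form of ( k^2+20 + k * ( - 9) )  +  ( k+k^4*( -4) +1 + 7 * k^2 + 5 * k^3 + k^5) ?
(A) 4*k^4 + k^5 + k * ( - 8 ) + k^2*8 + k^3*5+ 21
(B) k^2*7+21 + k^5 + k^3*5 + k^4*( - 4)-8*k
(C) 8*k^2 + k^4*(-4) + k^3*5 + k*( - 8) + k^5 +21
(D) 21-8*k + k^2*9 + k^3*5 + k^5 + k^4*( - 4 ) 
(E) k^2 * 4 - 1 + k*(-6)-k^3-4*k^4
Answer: C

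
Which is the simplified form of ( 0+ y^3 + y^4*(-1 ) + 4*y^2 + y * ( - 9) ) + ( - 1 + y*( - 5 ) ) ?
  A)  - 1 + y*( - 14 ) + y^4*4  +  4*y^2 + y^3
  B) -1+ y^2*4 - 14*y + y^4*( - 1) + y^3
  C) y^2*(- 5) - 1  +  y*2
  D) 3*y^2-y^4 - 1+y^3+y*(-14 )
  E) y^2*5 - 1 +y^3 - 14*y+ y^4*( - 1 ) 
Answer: B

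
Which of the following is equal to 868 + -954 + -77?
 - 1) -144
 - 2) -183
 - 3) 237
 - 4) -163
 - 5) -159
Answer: 4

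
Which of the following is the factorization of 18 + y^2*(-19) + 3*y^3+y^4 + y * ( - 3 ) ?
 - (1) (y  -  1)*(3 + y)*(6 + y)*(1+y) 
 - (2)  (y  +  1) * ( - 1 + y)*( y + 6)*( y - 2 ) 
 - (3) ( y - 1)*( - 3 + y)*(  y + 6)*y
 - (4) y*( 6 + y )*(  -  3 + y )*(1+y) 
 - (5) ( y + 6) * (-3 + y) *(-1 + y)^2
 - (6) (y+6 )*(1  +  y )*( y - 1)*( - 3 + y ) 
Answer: 6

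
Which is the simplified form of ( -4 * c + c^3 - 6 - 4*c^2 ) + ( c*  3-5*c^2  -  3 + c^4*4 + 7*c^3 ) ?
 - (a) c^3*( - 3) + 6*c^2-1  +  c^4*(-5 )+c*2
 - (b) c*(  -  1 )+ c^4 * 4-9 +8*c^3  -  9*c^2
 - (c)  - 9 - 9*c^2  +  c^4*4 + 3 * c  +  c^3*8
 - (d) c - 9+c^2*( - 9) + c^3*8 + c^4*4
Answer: b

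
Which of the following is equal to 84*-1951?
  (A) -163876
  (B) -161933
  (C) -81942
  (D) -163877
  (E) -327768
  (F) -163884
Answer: F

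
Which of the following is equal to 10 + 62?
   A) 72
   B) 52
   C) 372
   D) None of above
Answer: A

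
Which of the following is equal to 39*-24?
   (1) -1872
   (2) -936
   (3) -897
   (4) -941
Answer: 2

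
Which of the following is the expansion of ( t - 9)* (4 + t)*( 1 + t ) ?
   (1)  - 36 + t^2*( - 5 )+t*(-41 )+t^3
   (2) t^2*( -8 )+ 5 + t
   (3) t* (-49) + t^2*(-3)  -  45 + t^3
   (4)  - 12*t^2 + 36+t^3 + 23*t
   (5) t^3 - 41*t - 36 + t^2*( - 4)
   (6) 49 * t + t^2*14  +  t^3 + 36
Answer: 5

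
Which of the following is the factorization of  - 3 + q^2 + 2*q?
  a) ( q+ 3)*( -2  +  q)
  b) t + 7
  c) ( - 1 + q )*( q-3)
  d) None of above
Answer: d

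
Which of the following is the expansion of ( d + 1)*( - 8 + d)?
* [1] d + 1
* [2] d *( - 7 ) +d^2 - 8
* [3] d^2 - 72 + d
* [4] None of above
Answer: 2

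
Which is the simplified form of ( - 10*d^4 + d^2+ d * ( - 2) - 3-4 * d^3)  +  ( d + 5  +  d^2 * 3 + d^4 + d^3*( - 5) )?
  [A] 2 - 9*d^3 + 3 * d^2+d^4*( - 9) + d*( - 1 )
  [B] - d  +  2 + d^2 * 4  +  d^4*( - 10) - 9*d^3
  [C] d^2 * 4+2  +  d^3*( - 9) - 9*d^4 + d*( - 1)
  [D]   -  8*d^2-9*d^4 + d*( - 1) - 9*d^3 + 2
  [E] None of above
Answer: C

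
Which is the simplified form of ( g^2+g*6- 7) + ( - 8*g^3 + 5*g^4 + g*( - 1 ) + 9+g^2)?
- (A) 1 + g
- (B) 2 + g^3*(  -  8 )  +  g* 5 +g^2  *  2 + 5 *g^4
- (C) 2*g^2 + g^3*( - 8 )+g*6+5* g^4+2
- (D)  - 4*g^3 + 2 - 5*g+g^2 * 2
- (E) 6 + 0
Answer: B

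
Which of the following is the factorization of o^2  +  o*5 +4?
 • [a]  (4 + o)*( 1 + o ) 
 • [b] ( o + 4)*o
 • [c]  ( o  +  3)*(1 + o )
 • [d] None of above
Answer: a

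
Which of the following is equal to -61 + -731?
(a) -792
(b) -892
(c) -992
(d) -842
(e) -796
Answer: a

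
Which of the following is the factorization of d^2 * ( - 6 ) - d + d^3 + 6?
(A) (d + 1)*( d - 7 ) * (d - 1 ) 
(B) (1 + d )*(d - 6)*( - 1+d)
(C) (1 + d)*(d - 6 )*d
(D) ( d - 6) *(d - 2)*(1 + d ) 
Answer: B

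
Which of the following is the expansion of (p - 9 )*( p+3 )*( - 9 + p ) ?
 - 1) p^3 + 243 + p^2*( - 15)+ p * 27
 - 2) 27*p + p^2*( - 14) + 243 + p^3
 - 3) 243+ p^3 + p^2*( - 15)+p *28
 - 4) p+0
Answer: 1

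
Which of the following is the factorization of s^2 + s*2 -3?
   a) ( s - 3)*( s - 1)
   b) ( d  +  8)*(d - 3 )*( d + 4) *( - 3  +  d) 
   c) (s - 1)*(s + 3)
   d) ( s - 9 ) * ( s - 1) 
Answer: c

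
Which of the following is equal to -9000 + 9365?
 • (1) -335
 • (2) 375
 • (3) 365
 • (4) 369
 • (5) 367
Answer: 3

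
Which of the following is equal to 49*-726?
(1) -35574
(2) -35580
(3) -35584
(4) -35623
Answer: 1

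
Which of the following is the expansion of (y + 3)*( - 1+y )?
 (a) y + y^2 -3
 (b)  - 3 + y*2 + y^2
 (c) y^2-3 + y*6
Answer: b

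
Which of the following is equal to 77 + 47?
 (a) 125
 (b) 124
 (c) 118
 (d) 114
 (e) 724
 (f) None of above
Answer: b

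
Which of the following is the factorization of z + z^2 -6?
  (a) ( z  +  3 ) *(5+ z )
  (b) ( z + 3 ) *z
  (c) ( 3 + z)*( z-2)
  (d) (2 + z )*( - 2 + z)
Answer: c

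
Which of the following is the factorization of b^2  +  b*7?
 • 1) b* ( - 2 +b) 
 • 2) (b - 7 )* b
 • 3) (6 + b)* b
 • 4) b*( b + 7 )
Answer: 4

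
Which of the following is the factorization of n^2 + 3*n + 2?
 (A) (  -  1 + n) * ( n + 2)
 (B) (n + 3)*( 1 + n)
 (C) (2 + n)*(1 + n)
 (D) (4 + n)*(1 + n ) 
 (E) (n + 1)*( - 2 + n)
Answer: C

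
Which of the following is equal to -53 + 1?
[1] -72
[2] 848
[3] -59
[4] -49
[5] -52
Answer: 5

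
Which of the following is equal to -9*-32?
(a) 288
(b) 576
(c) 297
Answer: a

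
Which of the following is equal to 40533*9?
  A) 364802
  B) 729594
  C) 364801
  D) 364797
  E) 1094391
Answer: D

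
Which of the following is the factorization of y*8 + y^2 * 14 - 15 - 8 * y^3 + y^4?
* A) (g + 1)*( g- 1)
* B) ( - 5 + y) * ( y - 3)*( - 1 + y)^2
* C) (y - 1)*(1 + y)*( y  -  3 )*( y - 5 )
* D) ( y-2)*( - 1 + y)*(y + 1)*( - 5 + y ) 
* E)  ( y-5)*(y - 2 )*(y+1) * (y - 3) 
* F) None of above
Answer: C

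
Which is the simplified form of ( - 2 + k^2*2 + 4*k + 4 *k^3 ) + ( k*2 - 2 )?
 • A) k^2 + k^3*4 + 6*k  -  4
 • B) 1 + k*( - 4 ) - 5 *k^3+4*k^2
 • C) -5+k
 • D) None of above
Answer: D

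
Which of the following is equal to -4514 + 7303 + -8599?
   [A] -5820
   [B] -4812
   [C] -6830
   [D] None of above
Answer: D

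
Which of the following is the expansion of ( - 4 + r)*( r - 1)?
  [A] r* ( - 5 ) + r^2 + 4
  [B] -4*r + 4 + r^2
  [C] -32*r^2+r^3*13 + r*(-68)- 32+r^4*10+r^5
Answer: A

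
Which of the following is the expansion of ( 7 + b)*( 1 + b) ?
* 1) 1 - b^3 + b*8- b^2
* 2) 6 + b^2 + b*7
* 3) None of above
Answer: 3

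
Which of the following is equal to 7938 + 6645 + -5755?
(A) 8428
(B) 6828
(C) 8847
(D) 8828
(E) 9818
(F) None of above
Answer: D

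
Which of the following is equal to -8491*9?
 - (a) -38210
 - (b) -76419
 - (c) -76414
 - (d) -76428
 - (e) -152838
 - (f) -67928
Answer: b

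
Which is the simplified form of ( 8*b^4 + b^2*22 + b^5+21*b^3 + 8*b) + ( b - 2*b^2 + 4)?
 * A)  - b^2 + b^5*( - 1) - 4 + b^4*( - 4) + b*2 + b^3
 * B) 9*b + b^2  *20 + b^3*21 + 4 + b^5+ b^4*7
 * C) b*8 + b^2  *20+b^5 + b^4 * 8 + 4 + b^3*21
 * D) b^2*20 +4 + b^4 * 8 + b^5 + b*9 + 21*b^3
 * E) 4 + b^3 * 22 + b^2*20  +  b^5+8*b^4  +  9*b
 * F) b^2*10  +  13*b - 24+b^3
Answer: D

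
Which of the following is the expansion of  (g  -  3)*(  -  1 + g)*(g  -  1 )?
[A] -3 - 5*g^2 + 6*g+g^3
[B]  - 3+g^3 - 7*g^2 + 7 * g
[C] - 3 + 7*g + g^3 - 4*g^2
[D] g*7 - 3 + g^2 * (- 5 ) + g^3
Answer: D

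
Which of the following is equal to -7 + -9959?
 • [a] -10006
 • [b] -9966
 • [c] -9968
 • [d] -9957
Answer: b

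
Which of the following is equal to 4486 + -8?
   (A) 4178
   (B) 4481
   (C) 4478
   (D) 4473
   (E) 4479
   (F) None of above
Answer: C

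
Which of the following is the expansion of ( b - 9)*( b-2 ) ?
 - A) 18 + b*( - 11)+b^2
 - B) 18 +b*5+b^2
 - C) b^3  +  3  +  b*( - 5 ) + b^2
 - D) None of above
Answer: A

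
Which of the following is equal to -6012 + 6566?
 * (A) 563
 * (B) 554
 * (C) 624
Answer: B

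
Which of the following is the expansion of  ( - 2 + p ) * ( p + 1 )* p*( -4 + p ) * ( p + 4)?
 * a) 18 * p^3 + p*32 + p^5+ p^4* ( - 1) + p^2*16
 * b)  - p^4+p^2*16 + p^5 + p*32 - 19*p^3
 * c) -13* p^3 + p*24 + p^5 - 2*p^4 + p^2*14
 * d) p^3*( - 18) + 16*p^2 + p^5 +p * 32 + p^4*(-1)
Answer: d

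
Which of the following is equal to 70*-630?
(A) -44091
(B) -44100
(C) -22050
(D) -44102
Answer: B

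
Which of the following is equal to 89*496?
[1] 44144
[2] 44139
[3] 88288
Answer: 1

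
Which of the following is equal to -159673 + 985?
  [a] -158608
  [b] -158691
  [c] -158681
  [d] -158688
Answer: d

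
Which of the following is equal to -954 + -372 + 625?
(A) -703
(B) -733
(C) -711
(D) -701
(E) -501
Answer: D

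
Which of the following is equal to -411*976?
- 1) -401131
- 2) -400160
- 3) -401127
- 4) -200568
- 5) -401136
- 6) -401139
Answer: 5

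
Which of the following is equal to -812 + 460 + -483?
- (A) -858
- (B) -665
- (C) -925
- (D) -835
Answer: D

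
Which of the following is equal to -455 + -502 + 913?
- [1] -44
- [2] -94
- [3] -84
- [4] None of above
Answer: 1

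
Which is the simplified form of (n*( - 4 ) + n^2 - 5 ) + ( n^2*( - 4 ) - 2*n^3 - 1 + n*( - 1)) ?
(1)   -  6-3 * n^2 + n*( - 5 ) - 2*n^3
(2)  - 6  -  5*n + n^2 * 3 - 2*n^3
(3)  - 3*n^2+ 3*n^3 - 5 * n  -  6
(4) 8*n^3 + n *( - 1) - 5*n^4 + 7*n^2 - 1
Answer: 1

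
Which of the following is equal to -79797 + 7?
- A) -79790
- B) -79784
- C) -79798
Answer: A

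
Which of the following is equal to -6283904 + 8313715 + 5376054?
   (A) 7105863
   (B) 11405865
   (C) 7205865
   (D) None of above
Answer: D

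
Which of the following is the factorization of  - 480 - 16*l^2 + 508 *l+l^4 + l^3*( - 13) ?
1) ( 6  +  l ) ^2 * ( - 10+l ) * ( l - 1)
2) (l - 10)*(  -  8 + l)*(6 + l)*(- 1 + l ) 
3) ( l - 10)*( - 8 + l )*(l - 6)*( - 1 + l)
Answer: 2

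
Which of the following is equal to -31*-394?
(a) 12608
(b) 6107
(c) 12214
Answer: c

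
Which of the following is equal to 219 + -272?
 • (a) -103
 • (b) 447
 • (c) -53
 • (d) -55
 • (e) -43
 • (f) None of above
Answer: c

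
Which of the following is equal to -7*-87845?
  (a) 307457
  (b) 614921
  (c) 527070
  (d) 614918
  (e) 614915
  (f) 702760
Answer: e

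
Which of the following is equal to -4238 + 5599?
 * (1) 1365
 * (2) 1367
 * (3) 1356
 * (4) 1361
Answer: 4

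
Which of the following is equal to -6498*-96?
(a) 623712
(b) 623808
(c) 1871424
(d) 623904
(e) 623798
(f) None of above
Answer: b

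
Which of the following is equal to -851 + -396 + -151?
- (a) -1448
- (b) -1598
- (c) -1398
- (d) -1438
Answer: c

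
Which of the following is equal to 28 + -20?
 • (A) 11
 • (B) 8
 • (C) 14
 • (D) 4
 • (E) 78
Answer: B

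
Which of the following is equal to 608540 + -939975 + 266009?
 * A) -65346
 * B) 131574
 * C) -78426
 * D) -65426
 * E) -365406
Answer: D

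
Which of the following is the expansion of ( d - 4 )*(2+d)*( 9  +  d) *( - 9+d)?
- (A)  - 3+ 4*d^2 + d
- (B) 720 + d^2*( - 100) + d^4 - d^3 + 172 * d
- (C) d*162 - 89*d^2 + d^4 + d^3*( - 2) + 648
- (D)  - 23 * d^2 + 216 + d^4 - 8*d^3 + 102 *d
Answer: C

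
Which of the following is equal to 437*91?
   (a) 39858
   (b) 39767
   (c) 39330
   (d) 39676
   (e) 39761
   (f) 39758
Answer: b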